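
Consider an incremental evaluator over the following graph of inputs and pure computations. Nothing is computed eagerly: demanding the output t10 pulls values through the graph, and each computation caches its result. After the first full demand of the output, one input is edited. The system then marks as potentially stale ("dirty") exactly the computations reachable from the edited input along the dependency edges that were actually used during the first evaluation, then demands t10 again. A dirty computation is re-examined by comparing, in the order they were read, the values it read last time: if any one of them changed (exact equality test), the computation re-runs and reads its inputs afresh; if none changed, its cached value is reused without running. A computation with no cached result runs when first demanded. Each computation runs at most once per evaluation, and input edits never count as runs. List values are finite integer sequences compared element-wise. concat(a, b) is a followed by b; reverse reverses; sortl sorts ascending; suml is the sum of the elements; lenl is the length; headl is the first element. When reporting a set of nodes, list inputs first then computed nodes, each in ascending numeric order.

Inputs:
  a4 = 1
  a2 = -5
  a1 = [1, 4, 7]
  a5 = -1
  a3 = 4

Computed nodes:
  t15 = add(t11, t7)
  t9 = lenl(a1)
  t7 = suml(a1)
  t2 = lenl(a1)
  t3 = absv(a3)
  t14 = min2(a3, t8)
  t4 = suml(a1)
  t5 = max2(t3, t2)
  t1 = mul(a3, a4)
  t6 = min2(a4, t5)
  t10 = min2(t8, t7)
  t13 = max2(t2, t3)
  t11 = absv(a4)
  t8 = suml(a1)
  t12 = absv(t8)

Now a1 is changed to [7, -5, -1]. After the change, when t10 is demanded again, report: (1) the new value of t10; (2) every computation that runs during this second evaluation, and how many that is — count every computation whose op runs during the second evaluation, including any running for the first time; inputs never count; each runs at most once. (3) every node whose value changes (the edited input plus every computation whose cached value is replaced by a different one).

t10 now evaluates to 1.
Run set: t7, t8, t10 (3 run).
Changed values: a1, t7, t8, t10.

Initial pass — values computed on the first demand:
  t7 = suml([1, 4, 7]) = 12
  t8 = suml([1, 4, 7]) = 12
  t10 = min2(12, 12) = 12

Second demand — change propagation:
  t7: re-runs because a1 [1, 4, 7]->[7, -5, -1]; new result 1.
  t8: re-runs because a1 [1, 4, 7]->[7, -5, -1]; new result 1.
  t10: re-runs because t8 12->1; t7 12->1; new result 1.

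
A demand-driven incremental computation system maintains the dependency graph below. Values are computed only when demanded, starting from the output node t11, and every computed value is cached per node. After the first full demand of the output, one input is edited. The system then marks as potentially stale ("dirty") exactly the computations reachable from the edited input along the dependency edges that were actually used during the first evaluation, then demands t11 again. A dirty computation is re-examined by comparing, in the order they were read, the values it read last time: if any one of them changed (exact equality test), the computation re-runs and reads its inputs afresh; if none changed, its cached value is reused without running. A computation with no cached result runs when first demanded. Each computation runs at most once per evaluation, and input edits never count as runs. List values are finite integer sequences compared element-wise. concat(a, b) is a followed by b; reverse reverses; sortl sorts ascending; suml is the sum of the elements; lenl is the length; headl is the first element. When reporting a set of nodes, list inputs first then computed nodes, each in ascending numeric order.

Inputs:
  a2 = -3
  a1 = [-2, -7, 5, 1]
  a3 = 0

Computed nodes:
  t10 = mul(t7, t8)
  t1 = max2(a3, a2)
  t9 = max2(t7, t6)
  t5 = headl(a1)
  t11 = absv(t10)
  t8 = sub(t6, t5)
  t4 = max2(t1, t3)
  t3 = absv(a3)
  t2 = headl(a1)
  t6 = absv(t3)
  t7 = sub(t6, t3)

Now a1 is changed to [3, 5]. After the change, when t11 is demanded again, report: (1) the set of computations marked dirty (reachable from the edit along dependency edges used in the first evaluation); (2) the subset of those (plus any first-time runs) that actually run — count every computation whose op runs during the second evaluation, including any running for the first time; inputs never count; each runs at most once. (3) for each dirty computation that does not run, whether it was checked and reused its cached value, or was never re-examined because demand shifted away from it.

Marked dirty: t5, t8, t10, t11.
Computations that run: t5, t8, t10 — 3 in total.
Checked but reused from cache: t11.
Key observation: the change is absorbed at t10 — it re-runs but produces the same value, and the output's value is unchanged.

First evaluation (everything demanded from the output):
  t3 = absv(0) = 0
  t5 = headl([-2, -7, 5, 1]) = -2
  t6 = absv(0) = 0
  t7 = sub(0, 0) = 0
  t8 = sub(0, -2) = 2
  t10 = mul(0, 2) = 0
  t11 = absv(0) = 0

Propagation after the edit:
  t5: runs — a1 [-2, -7, 5, 1]->[3, 5]; result 3.
  t8: runs — t5 -2->3; result -3.
  t10: runs — t8 2->-3; result 0 (same value as before).
  t11: checked — values it read are unchanged (t10 unchanged); reused cached 0 without running.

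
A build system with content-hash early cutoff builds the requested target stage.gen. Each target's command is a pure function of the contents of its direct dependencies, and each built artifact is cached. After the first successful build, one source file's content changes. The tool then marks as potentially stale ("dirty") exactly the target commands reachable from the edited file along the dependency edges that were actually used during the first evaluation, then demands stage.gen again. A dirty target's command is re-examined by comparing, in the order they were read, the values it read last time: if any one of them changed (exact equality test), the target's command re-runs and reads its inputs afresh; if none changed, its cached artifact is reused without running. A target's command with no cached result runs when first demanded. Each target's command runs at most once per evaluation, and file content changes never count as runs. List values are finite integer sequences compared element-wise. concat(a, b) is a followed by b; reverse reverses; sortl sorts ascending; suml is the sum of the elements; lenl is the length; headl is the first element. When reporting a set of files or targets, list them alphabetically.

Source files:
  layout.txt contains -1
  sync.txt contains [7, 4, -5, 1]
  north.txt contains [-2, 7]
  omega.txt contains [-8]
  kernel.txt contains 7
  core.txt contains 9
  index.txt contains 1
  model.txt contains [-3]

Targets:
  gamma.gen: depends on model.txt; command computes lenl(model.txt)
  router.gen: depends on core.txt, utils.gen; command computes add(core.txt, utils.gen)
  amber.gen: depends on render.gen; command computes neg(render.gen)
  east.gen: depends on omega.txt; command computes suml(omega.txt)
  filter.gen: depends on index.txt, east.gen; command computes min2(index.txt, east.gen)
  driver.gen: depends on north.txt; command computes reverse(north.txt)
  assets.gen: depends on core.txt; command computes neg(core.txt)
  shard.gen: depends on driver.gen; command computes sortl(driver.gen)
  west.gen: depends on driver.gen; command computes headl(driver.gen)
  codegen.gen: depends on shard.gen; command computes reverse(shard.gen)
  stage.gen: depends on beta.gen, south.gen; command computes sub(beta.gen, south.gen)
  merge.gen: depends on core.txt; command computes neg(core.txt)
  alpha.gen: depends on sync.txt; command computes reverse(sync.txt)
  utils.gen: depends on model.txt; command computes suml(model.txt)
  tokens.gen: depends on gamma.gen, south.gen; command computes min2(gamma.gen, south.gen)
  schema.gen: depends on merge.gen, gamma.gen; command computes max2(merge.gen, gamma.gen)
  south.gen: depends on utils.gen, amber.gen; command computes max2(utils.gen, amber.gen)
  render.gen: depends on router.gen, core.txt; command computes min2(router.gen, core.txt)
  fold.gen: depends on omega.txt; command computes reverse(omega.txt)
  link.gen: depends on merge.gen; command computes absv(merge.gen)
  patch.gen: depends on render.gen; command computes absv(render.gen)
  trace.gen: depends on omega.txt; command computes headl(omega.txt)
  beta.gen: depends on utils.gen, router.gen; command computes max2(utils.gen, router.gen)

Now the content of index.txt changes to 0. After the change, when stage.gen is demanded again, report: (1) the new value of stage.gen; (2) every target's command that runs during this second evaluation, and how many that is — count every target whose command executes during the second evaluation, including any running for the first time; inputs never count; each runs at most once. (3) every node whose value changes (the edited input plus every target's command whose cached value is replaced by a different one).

New value of stage.gen: 9.
Target commands that run: none — 0 in total.
Values that change: index.txt.
Key observation: index.txt is never demanded by the output, so the edit triggers no recomputation at all.

First evaluation (everything demanded from the output):
  utils.gen = suml([-3]) = -3
  router.gen = add(9, -3) = 6
  beta.gen = max2(-3, 6) = 6
  render.gen = min2(6, 9) = 6
  amber.gen = neg(6) = -6
  south.gen = max2(-3, -6) = -3
  stage.gen = sub(6, -3) = 9

Propagation after the edit:
  index.txt feeds no computation that the output demands — nothing is marked dirty and nothing runs.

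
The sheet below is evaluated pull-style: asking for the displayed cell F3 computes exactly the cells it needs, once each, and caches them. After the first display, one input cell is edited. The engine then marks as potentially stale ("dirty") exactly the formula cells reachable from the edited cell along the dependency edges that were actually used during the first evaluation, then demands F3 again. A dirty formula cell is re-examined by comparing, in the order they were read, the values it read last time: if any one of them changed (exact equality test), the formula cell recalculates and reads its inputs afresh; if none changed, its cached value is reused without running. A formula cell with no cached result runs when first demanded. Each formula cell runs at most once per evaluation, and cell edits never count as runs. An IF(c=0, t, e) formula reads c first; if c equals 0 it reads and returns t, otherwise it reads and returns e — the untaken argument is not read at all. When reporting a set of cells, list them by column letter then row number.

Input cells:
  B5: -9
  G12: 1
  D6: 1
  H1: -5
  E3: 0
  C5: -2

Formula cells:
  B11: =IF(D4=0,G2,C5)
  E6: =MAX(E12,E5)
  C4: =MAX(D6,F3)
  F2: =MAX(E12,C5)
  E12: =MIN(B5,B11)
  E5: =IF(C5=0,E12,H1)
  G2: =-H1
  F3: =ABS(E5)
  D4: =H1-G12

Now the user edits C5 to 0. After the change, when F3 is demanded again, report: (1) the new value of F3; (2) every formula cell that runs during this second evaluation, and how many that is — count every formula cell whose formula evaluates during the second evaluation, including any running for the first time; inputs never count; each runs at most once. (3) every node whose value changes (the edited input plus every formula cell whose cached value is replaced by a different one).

Demanding F3 again yields 9.
5 formula cells run: B11, D4, E5, E12, F3.
The nodes whose values change: C5, E5, F3.
Note the branch switch — B11, D4, E12 had no cache and run now for the first time.

First demand of the output computes:
  E5 = IF(C5=0: C5=-2 -> else branch H1) = -5
  F3 = ABS(-5) = 5

After the edit, cleaning proceeds:
  D4: had never run; runs now, result -6.
  B11: had never run; runs now, result 0.
  E12: had never run; runs now, result -9.
  E5: a read changed (C5 -2->0) — executes, giving -9.
  F3: a read changed (E5 -5->-9) — executes, giving 9.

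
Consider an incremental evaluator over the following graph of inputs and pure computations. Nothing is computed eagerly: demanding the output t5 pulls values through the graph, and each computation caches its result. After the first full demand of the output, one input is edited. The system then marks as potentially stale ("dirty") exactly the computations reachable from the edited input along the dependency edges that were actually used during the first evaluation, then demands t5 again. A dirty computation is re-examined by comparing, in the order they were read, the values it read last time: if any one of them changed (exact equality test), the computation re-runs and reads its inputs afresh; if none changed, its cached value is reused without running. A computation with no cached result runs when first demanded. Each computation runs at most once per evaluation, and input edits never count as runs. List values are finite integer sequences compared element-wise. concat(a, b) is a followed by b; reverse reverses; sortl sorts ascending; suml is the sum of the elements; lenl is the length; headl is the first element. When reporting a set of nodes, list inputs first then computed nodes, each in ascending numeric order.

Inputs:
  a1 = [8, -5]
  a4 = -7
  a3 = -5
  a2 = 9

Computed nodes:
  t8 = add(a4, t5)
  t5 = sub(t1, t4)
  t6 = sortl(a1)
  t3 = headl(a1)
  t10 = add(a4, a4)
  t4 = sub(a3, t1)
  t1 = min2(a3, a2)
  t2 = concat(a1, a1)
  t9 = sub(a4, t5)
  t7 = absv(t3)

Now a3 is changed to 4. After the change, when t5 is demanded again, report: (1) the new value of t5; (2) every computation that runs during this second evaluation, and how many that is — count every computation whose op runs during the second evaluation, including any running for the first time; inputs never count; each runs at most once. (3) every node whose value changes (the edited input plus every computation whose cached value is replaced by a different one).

t5 now evaluates to 4.
Run set: t1, t4, t5 (3 run).
Changed values: a3, t1, t5.

Initial pass — values computed on the first demand:
  t1 = min2(-5, 9) = -5
  t4 = sub(-5, -5) = 0
  t5 = sub(-5, 0) = -5

Second demand — change propagation:
  t1: re-runs because a3 -5->4; new result 4.
  t4: re-runs because a3 -5->4; t1 -5->4; new result 0 (unchanged).
  t5: re-runs because t1 -5->4; new result 4.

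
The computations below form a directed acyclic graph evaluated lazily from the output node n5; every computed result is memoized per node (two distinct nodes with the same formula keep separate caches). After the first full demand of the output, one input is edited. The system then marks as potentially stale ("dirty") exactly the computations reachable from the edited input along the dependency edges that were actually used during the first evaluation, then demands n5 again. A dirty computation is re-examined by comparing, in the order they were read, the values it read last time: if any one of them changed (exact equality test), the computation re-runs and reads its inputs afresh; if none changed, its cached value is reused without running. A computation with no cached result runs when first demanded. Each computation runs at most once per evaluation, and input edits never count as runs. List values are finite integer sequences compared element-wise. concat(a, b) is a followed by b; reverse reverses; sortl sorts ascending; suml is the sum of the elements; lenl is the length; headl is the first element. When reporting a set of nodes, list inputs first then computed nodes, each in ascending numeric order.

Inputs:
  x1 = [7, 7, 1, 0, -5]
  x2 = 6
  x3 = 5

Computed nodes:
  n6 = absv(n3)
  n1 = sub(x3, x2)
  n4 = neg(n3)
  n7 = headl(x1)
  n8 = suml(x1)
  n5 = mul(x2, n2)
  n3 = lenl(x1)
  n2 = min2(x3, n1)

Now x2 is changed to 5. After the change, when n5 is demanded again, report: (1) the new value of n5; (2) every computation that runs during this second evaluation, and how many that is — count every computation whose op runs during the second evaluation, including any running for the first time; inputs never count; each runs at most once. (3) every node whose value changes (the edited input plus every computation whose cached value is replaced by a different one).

First demand of the output computes:
  n1 = sub(5, 6) = -1
  n2 = min2(5, -1) = -1
  n5 = mul(6, -1) = -6

After the edit, cleaning proceeds:
  n1: a read changed (x2 6->5) — executes, giving 0.
  n2: a read changed (n1 -1->0) — executes, giving 0.
  n5: a read changed (x2 6->5; n2 -1->0) — executes, giving 0.

Demanding n5 again yields 0.
3 computations run: n1, n2, n5.
The nodes whose values change: x2, n1, n2, n5.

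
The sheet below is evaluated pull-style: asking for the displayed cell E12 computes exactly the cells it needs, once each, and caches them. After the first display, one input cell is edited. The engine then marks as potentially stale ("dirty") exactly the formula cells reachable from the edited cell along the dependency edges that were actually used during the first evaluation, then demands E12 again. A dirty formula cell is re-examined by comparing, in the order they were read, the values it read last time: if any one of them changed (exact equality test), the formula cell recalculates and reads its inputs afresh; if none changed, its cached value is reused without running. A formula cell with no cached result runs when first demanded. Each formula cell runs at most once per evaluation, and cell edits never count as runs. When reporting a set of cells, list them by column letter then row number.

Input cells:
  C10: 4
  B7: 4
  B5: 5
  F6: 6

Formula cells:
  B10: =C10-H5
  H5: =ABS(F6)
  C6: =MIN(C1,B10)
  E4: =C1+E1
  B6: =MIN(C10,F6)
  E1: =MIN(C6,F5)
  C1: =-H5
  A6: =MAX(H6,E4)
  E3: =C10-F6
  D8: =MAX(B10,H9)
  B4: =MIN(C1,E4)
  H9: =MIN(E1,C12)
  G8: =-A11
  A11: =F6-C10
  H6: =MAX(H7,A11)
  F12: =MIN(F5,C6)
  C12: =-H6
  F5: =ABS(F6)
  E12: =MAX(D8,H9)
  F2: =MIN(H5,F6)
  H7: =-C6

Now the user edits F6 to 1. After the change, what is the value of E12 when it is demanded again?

Demanding E12 again yields 3.

First demand of the output computes:
  A11 = 6 - 4 = 2
  F5 = ABS(6) = 6
  H5 = ABS(6) = 6
  B10 = 4 - 6 = -2
  C1 = -(6) = -6
  C6 = MIN(-6, -2) = -6
  E1 = MIN(-6, 6) = -6
  H7 = -(-6) = 6
  H6 = MAX(6, 2) = 6
  C12 = -(6) = -6
  H9 = MIN(-6, -6) = -6
  D8 = MAX(-2, -6) = -2
  E12 = MAX(-2, -6) = -2

After the edit, cleaning proceeds:
  A11: a read changed (F6 6->1) — executes, giving -3.
  F5: a read changed (F6 6->1) — executes, giving 1.
  H5: a read changed (F6 6->1) — executes, giving 1.
  B10: a read changed (H5 6->1) — executes, giving 3.
  C1: a read changed (H5 6->1) — executes, giving -1.
  C6: a read changed (C1 -6->-1; B10 -2->3) — executes, giving -1.
  E1: a read changed (C6 -6->-1; F5 6->1) — executes, giving -1.
  H7: a read changed (C6 -6->-1) — executes, giving 1.
  H6: a read changed (H7 6->1; A11 2->-3) — executes, giving 1.
  C12: a read changed (H6 6->1) — executes, giving -1.
  H9: a read changed (E1 -6->-1; C12 -6->-1) — executes, giving -1.
  D8: a read changed (B10 -2->3; H9 -6->-1) — executes, giving 3.
  E12: a read changed (D8 -2->3; H9 -6->-1) — executes, giving 3.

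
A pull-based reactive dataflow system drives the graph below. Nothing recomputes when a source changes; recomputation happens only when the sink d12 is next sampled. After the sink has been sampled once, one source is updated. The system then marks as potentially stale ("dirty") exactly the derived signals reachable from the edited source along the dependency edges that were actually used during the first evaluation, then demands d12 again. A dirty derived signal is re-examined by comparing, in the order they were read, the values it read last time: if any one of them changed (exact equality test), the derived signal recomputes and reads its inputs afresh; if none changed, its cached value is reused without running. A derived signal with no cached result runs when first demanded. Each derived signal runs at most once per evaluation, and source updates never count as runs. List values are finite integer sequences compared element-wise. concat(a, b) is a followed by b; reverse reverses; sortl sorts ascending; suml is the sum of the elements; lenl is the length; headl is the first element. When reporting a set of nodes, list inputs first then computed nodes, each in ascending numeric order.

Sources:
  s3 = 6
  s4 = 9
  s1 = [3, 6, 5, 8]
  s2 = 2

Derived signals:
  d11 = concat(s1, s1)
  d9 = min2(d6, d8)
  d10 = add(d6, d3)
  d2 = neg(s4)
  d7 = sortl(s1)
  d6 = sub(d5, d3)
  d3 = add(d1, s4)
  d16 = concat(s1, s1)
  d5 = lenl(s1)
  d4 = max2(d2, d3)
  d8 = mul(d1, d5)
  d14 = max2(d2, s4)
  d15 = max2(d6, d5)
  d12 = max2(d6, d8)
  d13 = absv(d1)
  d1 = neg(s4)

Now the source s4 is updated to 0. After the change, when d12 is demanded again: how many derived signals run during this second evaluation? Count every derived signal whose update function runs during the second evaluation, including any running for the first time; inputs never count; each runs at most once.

Derived signals that run: d1, d3, d8, d12 — 4 in total.
Key observation: the cutoff stops propagation at d6 — its inputs' values are unchanged, so it reuses its cache.

First evaluation (everything demanded from the output):
  d1 = neg(9) = -9
  d3 = add(-9, 9) = 0
  d5 = lenl([3, 6, 5, 8]) = 4
  d6 = sub(4, 0) = 4
  d8 = mul(-9, 4) = -36
  d12 = max2(4, -36) = 4

Propagation after the edit:
  d1: runs — s4 9->0; result 0.
  d3: runs — d1 -9->0; s4 9->0; result 0 (same value as before).
  d6: checked — values it read are unchanged (d5 unchanged, d3 unchanged); reused cached 4 without running.
  d8: runs — d1 -9->0; result 0.
  d12: runs — d8 -36->0; result 4 (same value as before).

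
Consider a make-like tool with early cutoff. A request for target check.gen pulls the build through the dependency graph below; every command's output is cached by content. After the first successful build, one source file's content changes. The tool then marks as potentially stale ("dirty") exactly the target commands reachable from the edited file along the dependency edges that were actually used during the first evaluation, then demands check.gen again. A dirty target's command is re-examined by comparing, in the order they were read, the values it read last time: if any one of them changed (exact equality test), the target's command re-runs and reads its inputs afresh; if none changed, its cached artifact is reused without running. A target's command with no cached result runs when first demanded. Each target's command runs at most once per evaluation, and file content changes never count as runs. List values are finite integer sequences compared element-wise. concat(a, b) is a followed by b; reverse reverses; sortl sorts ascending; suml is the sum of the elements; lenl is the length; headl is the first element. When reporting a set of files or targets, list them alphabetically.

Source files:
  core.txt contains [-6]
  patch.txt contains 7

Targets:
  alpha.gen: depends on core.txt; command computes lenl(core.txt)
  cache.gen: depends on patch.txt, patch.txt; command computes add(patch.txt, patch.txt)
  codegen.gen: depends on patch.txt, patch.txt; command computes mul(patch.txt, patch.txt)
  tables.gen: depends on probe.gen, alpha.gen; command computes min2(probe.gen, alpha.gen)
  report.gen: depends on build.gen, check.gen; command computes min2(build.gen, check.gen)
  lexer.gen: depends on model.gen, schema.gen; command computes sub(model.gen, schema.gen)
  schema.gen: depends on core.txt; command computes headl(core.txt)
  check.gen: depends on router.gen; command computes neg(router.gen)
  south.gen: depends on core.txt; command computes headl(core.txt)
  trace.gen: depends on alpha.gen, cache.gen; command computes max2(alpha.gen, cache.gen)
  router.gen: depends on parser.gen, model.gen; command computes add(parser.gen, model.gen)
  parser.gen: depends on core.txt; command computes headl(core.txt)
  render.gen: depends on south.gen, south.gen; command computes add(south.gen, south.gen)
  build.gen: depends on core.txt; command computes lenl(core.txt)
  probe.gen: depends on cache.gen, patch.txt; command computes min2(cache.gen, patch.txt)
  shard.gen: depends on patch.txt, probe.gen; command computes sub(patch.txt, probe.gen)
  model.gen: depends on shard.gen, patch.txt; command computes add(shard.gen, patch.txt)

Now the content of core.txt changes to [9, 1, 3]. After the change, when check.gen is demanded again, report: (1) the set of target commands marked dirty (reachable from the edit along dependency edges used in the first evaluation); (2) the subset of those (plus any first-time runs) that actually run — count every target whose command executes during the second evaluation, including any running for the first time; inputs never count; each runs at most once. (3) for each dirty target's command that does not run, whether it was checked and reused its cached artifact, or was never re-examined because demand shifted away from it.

The edit dirties: check.gen, parser.gen, router.gen.
3 target commands run: check.gen, parser.gen, router.gen.
No dirty target's command escaped a run.

First demand of the output computes:
  cache.gen = add(7, 7) = 14
  parser.gen = headl([-6]) = -6
  probe.gen = min2(14, 7) = 7
  shard.gen = sub(7, 7) = 0
  model.gen = add(0, 7) = 7
  router.gen = add(-6, 7) = 1
  check.gen = neg(1) = -1

After the edit, cleaning proceeds:
  parser.gen: a read changed (core.txt [-6]->[9, 1, 3]) — executes, giving 9.
  router.gen: a read changed (parser.gen -6->9) — executes, giving 16.
  check.gen: a read changed (router.gen 1->16) — executes, giving -16.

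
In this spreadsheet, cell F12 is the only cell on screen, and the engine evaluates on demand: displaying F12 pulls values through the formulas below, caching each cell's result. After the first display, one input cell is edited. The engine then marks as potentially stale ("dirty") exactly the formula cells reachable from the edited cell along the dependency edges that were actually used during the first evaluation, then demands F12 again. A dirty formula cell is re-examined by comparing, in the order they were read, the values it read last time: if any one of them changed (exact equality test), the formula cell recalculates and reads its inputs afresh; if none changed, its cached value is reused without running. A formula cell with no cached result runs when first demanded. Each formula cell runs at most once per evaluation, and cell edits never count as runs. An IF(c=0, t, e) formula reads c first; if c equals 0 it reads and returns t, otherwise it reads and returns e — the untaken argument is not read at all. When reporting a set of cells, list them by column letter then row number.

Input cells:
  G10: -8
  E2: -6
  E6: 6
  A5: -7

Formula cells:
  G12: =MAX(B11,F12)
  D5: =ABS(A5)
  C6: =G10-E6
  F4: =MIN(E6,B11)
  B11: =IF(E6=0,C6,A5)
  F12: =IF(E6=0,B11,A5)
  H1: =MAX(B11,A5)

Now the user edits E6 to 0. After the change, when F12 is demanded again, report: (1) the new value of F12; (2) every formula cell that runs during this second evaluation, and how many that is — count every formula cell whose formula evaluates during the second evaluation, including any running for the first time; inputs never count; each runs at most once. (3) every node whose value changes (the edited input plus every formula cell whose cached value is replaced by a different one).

F12 now evaluates to -8.
Run set: B11, C6, F12 (3 run).
Changed values: E6, F12.
The important point: the flipped condition pulls in fresh nodes; B11, C6 run for the first time.

Initial pass — values computed on the first demand:
  F12 = IF(E6=0: E6=6 -> else branch A5) = -7

Second demand — change propagation:
  C6: newly demanded (no cache) — executes and yields -8.
  B11: newly demanded (no cache) — executes and yields -8.
  F12: re-runs because E6 6->0; new result -8.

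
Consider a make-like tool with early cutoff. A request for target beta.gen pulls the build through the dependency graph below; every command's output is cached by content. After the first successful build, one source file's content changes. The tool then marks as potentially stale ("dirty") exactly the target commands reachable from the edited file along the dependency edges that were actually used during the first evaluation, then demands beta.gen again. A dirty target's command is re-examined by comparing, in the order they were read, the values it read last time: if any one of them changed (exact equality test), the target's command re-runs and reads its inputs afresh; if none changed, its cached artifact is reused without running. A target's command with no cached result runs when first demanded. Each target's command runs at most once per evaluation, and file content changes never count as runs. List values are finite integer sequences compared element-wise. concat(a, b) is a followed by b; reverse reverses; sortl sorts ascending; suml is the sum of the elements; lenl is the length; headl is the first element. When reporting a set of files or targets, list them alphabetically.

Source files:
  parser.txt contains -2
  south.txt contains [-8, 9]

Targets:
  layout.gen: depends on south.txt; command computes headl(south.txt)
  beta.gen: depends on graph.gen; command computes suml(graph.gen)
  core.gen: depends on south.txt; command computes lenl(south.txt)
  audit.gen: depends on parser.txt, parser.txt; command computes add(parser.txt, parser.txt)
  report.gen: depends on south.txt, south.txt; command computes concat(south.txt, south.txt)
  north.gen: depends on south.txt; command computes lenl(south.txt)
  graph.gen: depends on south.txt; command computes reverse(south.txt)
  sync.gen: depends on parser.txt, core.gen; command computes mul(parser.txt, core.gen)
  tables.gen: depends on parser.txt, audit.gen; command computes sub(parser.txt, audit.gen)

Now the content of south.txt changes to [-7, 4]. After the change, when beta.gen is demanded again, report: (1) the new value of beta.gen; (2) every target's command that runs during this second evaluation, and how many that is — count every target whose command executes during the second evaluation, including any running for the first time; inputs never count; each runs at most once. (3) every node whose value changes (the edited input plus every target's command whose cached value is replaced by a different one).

Demanding beta.gen again yields -3.
2 target commands run: beta.gen, graph.gen.
The nodes whose values change: beta.gen, graph.gen, south.txt.

First demand of the output computes:
  graph.gen = reverse([-8, 9]) = [9, -8]
  beta.gen = suml([9, -8]) = 1

After the edit, cleaning proceeds:
  graph.gen: a read changed (south.txt [-8, 9]->[-7, 4]) — executes, giving [4, -7].
  beta.gen: a read changed (graph.gen [9, -8]->[4, -7]) — executes, giving -3.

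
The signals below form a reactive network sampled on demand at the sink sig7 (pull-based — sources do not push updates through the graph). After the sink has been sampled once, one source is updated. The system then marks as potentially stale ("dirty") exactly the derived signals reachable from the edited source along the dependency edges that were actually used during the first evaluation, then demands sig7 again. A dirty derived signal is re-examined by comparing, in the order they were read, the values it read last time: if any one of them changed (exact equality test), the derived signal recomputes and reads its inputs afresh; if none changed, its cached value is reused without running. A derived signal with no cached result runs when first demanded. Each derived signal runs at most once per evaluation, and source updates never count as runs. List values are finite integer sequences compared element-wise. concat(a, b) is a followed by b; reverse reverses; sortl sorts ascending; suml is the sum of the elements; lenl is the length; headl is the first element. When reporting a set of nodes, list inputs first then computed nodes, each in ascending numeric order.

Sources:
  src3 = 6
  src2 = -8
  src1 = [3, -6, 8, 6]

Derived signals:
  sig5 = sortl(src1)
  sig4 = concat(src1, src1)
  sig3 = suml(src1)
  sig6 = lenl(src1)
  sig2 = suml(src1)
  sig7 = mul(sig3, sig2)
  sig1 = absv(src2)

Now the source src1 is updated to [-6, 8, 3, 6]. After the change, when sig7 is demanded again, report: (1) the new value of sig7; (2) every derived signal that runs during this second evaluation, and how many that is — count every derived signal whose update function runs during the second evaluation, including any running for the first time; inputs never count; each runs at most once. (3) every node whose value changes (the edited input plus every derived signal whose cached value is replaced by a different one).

Initial pass — values computed on the first demand:
  sig2 = suml([3, -6, 8, 6]) = 11
  sig3 = suml([3, -6, 8, 6]) = 11
  sig7 = mul(11, 11) = 121

Second demand — change propagation:
  sig2: re-runs because src1 [3, -6, 8, 6]->[-6, 8, 3, 6]; new result 11 (unchanged).
  sig3: re-runs because src1 [3, -6, 8, 6]->[-6, 8, 3, 6]; new result 11 (unchanged).
  sig7: re-examined; everything it read last time is the same (sig3 unchanged, sig2 unchanged) — cache 121 kept, no run.

The important point: at sig7 every value read last time is unchanged, so the dirty flag clears without a run.

sig7 now evaluates to 121.
Run set: sig2, sig3 (2 run).
Changed values: src1.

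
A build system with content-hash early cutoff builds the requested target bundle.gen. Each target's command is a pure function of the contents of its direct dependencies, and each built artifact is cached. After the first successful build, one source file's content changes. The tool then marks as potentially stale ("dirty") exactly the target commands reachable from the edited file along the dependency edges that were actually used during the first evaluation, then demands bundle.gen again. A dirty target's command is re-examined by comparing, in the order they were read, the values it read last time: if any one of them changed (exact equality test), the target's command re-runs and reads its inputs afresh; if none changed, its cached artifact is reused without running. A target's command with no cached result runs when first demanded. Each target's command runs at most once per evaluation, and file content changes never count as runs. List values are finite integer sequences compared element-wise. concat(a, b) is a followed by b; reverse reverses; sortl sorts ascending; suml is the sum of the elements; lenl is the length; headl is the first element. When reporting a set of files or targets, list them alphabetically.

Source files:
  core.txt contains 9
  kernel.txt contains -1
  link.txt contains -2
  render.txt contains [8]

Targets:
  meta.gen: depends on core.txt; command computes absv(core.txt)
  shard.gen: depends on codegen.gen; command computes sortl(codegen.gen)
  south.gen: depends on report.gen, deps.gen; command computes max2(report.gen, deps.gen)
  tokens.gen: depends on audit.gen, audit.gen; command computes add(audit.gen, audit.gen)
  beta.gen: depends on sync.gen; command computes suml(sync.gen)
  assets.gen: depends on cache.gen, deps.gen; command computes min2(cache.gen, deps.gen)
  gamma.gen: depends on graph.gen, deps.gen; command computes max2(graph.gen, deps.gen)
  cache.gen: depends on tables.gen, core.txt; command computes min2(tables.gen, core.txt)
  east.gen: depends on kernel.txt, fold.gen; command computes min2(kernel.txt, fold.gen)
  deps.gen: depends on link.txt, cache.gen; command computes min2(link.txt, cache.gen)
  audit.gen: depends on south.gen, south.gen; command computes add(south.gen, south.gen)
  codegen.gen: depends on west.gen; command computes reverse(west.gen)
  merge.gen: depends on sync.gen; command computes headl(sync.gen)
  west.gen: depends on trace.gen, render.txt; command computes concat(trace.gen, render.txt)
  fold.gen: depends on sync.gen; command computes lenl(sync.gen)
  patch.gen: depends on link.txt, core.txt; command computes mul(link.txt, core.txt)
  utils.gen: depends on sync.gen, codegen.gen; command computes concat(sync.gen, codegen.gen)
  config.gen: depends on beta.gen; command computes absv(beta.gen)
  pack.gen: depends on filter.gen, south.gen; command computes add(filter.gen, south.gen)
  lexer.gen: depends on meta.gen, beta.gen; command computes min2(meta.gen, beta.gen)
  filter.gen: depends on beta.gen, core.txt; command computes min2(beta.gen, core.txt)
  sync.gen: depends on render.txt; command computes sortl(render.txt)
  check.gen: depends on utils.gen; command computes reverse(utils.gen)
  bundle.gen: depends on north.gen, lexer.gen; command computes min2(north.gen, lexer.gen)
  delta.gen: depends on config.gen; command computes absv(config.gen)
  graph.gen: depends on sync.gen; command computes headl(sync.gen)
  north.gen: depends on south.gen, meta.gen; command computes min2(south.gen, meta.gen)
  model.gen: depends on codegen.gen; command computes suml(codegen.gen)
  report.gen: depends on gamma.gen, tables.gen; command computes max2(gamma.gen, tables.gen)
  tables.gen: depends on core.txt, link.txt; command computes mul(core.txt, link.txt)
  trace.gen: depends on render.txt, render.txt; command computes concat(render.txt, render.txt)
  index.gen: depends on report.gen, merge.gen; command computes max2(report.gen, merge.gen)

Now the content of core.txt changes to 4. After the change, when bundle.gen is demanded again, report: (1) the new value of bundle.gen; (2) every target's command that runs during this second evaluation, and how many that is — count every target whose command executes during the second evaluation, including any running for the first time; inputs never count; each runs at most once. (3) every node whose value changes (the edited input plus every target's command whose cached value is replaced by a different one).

New value of bundle.gen: 4.
Target commands that run: bundle.gen, cache.gen, deps.gen, gamma.gen, lexer.gen, meta.gen, north.gen, report.gen, south.gen, tables.gen — 10 in total.
Values that change: bundle.gen, cache.gen, core.txt, deps.gen, lexer.gen, meta.gen, north.gen, tables.gen.

First evaluation (everything demanded from the output):
  meta.gen = absv(9) = 9
  sync.gen = sortl([8]) = [8]
  beta.gen = suml([8]) = 8
  graph.gen = headl([8]) = 8
  lexer.gen = min2(9, 8) = 8
  tables.gen = mul(9, -2) = -18
  cache.gen = min2(-18, 9) = -18
  deps.gen = min2(-2, -18) = -18
  gamma.gen = max2(8, -18) = 8
  report.gen = max2(8, -18) = 8
  south.gen = max2(8, -18) = 8
  north.gen = min2(8, 9) = 8
  bundle.gen = min2(8, 8) = 8

Propagation after the edit:
  meta.gen: runs — core.txt 9->4; result 4.
  lexer.gen: runs — meta.gen 9->4; result 4.
  tables.gen: runs — core.txt 9->4; result -8.
  cache.gen: runs — tables.gen -18->-8; core.txt 9->4; result -8.
  deps.gen: runs — cache.gen -18->-8; result -8.
  gamma.gen: runs — deps.gen -18->-8; result 8 (same value as before).
  report.gen: runs — tables.gen -18->-8; result 8 (same value as before).
  south.gen: runs — deps.gen -18->-8; result 8 (same value as before).
  north.gen: runs — meta.gen 9->4; result 4.
  bundle.gen: runs — north.gen 8->4; lexer.gen 8->4; result 4.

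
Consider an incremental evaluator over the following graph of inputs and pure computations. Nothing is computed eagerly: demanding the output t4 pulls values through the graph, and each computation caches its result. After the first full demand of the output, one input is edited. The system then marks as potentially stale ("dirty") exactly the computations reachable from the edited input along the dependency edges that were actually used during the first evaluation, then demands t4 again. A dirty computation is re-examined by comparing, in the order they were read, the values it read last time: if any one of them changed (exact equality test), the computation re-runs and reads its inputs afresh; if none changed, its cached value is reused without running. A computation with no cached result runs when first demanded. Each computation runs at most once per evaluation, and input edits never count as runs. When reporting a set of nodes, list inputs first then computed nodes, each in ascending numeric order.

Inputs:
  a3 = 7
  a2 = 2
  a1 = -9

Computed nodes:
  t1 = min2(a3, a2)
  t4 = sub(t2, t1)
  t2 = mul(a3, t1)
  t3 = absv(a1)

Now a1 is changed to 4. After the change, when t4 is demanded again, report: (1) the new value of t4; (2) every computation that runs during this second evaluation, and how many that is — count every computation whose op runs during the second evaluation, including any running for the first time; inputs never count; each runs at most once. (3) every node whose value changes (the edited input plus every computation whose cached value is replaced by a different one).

t4 now evaluates to 12.
Run set: none (0 run).
Changed values: a1.
The important point: nothing the output needs ever reads a1, so the edit is invisible to it.

Initial pass — values computed on the first demand:
  t1 = min2(7, 2) = 2
  t2 = mul(7, 2) = 14
  t4 = sub(14, 2) = 12

Second demand — change propagation:
  no demanded computation ever read a1, so the edit dirties nothing and nothing runs.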